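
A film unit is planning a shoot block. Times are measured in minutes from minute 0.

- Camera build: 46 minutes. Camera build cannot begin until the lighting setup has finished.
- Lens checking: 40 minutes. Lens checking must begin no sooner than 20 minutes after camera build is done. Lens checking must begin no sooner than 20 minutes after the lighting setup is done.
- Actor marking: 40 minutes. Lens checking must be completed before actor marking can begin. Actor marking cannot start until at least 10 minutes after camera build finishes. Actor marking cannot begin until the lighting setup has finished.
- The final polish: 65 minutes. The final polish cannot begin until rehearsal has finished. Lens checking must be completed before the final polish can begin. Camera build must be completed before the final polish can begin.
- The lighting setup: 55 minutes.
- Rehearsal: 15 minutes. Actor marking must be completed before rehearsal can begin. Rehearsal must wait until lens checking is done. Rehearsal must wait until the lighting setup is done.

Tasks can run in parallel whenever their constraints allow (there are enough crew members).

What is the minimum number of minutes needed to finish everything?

281

Nothing blocks the lighting setup, so it runs from minute 0 to minute 55.
Camera build cannot begin until the lighting setup (finishes minute 55). It runs from minute 55 to 55 + 46 = minute 101.
Lens checking has to wait for camera build (finishes minute 101, plus 20-minute gap → minute 121); the lighting setup (finishes minute 55, plus 20-minute gap → minute 75). The latest of these is minute 121, so lens checking runs minute 121 to 121 + 40 = minute 161.
Actor marking has to wait for lens checking (finishes minute 161); camera build (finishes minute 101, plus 10-minute gap → minute 111); the lighting setup (finishes minute 55). The latest of these is minute 161, so actor marking runs minute 161 to 161 + 40 = minute 201.
Rehearsal has to wait for actor marking (finishes minute 201); lens checking (finishes minute 161); the lighting setup (finishes minute 55). The latest of these is minute 201, so rehearsal runs minute 201 to 201 + 15 = minute 216.
The final polish has to wait for rehearsal (finishes minute 216); lens checking (finishes minute 161); camera build (finishes minute 101). The latest of these is minute 216, so the final polish runs minute 216 to 216 + 65 = minute 281.
All tasks are finished once the last one completes. Finish times: The lighting setup at 55, Camera build at 101, Lens checking at 161, Actor marking at 201, Rehearsal at 216, The final polish at 281. The latest is minute 281.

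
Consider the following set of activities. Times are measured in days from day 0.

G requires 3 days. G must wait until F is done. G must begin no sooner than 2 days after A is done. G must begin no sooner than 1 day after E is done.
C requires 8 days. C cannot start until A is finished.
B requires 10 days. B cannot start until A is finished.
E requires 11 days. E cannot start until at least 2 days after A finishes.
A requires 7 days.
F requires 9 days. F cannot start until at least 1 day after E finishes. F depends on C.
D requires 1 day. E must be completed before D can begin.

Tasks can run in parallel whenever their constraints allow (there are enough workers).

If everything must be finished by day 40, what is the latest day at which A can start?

7

To finish by day 40, B (duration 10) must start no later than day 30.
G has no dependents, so it just needs to finish by day 40. Starting by 40 − 3 = day 37 achieves that.
F must finish before G (must start by day 37). With a 9-day duration, F must start by 37 − 9 = day 28.
C has to be done before F (must start by day 28). That means finishing by day 28, i.e. starting by 28 − 8 = day 20.
D must finish by day 40; it takes 1 day, so it must start by 40 − 1 = day 39.
For E: D (must start by day 39); F (must start by day 28, minus 1-day gap → day 27); G (must start by day 37, minus 1-day gap → day 36). The most restrictive is day 27; with an 11-day duration, E must start by day 16.
A has several dependents: B (must start by day 30); C (must start by day 20); E (must start by day 16, minus 2-day gap → day 14); G (must start by day 37, minus 2-day gap → day 35). The earliest of those limits is day 14, so A must start by 14 − 7 = day 7.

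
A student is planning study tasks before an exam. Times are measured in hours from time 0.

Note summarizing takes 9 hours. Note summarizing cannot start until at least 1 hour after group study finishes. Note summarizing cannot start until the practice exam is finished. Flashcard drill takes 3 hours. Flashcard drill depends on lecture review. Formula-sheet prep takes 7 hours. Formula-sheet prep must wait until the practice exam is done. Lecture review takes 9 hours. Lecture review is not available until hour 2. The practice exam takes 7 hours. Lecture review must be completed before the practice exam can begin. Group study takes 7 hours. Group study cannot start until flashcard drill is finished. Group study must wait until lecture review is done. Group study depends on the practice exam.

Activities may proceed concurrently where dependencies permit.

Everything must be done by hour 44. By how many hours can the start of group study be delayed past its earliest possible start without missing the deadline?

9

Lecture review waits on its own release at hour 2, so it starts at hour 2 and finishes at 2 + 9 = hour 11.
After lecture review (finishes hour 11), the practice exam can start at hour 11 and finishes at hour 18.
After lecture review (finishes hour 11), flashcard drill can start at hour 11 and finishes at hour 14.
Group study has to wait for flashcard drill (finishes hour 14); lecture review (finishes hour 11); the practice exam (finishes hour 18). The latest of these is hour 18, so group study runs hour 18 to 18 + 7 = hour 25.

Working backward from the deadline:
Note summarizing must finish by hour 44; it takes 9 hours, so it must start by 44 − 9 = hour 35.
Group study feeds into note summarizing (must start by hour 35, minus 1-hour gap → hour 34); so group study must finish by hour 34 and therefore start by hour 27.
So group study can start as early as hour 18 and as late as hour 27, giving 27 − 18 = 9 hours of slack.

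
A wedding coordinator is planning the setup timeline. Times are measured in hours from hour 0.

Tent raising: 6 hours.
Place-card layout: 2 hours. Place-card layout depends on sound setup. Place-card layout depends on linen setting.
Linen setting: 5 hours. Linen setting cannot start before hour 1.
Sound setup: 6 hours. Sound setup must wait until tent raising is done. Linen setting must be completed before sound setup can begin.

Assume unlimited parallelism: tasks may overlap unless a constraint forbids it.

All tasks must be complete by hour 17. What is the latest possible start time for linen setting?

4

To finish by hour 17, place-card layout (duration 2) must start no later than hour 15.
Since place-card layout (must start by hour 15) depends on it, sound setup must finish by hour 15. Backing off its 6-hour duration gives a latest start of hour 9.
Linen setting has several dependents: sound setup (must start by hour 9); place-card layout (must start by hour 15). The earliest of those limits is hour 9, so linen setting must start by 9 − 5 = hour 4.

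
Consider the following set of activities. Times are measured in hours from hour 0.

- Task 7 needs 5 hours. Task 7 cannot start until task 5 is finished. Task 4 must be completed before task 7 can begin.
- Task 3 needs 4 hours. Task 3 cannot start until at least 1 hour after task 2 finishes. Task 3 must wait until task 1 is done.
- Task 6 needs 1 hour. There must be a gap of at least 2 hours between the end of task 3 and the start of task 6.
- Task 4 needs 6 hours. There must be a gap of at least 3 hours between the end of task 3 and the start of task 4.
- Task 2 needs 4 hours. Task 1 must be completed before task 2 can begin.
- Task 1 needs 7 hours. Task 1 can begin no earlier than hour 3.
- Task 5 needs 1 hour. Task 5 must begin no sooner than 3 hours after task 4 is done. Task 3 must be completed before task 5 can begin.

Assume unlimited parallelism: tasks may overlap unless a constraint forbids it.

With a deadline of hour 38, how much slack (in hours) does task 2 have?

1

Task 1 waits on its own release at hour 3, so it starts at hour 3 and finishes at 3 + 7 = hour 10.
Task 2 waits on task 1 (finishes hour 10), so it starts at hour 10 and finishes at 10 + 4 = hour 14.

Working backward from the deadline:
Task 7 has no dependents, so it just needs to finish by hour 38. Starting by 38 − 5 = hour 33 achieves that.
Task 5 must finish before task 7 (must start by hour 33). With a 1-hour duration, task 5 must start by 33 − 1 = hour 32.
Task 4 must finish in time for task 5 (must start by hour 32, minus 3-hour gap → hour 29); task 7 (must start by hour 33). The tightest is hour 29, so task 4 must start by 29 − 6 = hour 23.
Task 6 must finish by hour 38; it takes 1 hour, so it must start by 38 − 1 = hour 37.
For task 3: task 4 (must start by hour 23, minus 3-hour gap → hour 20); task 5 (must start by hour 32); task 6 (must start by hour 37, minus 2-hour gap → hour 35). The most restrictive is hour 20; with a 4-hour duration, task 3 must start by hour 16.
Task 2 has to be done before task 3 (must start by hour 16, minus 1-hour gap → hour 15). That means finishing by hour 15, i.e. starting by 15 − 4 = hour 11.
So task 2 can start as early as hour 10 and as late as hour 11, giving 11 − 10 = 1 hour of slack.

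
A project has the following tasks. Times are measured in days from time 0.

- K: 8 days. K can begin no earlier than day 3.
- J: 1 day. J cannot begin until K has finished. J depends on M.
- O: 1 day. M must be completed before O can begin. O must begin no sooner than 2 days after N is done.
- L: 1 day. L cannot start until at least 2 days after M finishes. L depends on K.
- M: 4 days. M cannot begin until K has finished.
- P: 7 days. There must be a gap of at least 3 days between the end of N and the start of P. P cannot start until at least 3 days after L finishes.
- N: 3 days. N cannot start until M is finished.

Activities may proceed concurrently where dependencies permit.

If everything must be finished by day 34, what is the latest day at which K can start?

To finish by day 34, J (duration 1) must start no later than day 33.
To finish by day 34, P (duration 7) must start no later than day 27.
Since P (must start by day 27, minus 3-day gap → day 24) depends on it, L must finish by day 24. Backing off its 1-day duration gives a latest start of day 23.
To finish by day 34, O (duration 1) must start no later than day 33.
N feeds O (must start by day 33, minus 2-day gap → day 31); P (must start by day 27, minus 3-day gap → day 24). Taking the minimum, N must finish by day 24 and start by 24 − 3 = day 21.
For M: J (must start by day 33); L (must start by day 23, minus 2-day gap → day 21); N (must start by day 21); O (must start by day 33). The most restrictive is day 21; with a 4-day duration, M must start by day 17.
For K: J (must start by day 33); L (must start by day 23); M (must start by day 17). The most restrictive is day 17; with an 8-day duration, K must start by day 9.

9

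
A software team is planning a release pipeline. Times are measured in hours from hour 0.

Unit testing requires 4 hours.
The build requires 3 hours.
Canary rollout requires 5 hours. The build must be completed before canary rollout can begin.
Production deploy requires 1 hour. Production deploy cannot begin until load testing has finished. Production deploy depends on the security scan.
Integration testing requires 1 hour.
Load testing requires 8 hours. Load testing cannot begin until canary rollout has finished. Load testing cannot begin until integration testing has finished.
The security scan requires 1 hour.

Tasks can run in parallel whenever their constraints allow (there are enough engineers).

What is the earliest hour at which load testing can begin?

Integration testing has no prerequisites, so it starts at hour 0 and finishes at hour 1.
The build can start immediately at hour 0; it finishes at hour 3.
After the build (finishes hour 3), canary rollout can start at hour 3 and finishes at hour 8.
Load testing waits on canary rollout (finishes hour 8); integration testing (finishes hour 1). The latest of these is hour 8, which is the earliest load testing can start.

8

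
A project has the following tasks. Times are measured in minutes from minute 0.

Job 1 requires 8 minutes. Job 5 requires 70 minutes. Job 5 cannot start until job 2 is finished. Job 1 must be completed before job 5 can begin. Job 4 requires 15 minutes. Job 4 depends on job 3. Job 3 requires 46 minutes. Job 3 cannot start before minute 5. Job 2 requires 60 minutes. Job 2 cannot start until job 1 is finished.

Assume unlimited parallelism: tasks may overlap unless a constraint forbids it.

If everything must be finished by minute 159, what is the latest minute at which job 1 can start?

Nothing follows job 5; the deadline of minute 159 is its only limit. It must start by 159 − 70 = minute 89.
Job 2 feeds into job 5 (must start by minute 89); so job 2 must finish by minute 89 and therefore start by minute 29.
For job 1: job 2 (must start by minute 29); job 5 (must start by minute 89). The most restrictive is minute 29; with an 8-minute duration, job 1 must start by minute 21.

21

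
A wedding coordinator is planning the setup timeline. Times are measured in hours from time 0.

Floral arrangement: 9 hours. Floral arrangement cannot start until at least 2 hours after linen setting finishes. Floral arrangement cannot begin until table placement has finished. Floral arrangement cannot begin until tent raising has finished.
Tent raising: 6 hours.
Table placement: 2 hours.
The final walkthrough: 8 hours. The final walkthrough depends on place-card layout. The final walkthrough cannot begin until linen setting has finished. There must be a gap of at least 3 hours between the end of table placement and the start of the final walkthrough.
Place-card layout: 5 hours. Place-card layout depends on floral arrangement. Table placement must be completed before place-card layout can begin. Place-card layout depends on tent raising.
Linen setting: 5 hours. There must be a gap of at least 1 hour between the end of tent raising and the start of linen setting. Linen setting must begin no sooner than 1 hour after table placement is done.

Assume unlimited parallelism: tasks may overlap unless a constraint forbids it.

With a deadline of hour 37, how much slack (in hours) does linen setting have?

Table placement has no prerequisites, so it starts at hour 0 and finishes at hour 2.
Tent raising has no prerequisites, so it starts at hour 0 and finishes at hour 6.
For linen setting: tent raising (finishes hour 6, plus 1-hour gap → hour 7); table placement (finishes hour 2, plus 1-hour gap → hour 3). Taking the maximum gives a start of hour 7, and it finishes at 7 + 5 = hour 12.

Working backward from the deadline:
To finish by hour 37, the final walkthrough (duration 8) must start no later than hour 29.
Since the final walkthrough (must start by hour 29) depends on it, place-card layout must finish by hour 29. Backing off its 5-hour duration gives a latest start of hour 24.
Floral arrangement has to be done before place-card layout (must start by hour 24). That means finishing by hour 24, i.e. starting by 24 − 9 = hour 15.
Linen setting has several dependents: floral arrangement (must start by hour 15, minus 2-hour gap → hour 13); the final walkthrough (must start by hour 29). The earliest of those limits is hour 13, so linen setting must start by 13 − 5 = hour 8.
So linen setting can start as early as hour 7 and as late as hour 8, giving 8 − 7 = 1 hour of slack.

1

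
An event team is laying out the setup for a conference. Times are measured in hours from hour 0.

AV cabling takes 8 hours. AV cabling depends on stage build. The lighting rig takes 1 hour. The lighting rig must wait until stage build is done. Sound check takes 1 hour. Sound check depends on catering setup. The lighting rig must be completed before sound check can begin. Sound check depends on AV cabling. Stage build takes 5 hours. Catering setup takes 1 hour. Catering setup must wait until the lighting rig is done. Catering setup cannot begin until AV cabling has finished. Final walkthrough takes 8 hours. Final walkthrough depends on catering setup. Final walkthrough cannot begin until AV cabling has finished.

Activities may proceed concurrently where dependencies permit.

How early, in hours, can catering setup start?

13

Nothing blocks stage build, so it runs from hour 0 to hour 5.
AV cabling cannot begin until stage build (finishes hour 5). It runs from hour 5 to 5 + 8 = hour 13.
After stage build (finishes hour 5), the lighting rig can start at hour 5 and finishes at hour 6.
Catering setup waits on the lighting rig (finishes hour 6); AV cabling (finishes hour 13). The latest of these is hour 13, which is the earliest catering setup can start.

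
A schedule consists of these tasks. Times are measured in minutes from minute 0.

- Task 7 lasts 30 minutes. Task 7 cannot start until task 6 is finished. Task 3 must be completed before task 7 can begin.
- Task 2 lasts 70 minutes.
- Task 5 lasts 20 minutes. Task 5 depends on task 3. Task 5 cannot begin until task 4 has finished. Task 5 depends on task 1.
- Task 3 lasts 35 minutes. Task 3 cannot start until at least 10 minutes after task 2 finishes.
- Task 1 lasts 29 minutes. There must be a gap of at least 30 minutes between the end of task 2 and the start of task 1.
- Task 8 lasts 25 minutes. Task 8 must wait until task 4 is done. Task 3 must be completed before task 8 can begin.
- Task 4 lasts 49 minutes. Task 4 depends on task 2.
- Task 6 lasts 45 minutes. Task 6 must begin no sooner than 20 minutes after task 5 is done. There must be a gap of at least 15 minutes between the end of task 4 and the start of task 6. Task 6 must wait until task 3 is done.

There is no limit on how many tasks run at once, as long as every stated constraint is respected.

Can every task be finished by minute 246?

Nothing blocks task 2, so it runs from minute 0 to minute 70.
Task 4 waits on task 2 (finishes minute 70), so it starts at minute 70 and finishes at 70 + 49 = minute 119.
After task 2 (finishes minute 70, plus 10-minute gap → minute 80), task 3 can start at minute 80 and finishes at minute 115.
Task 8 cannot start until task 4 (finishes minute 119); task 3 (finishes minute 115). The controlling bound is minute 119, so task 8 finishes at 119 + 25 = minute 144.
After task 2 (finishes minute 70, plus 30-minute gap → minute 100), task 1 can start at minute 100 and finishes at minute 129.
For task 5: task 3 (finishes minute 115); task 4 (finishes minute 119); task 1 (finishes minute 129). Taking the maximum gives a start of minute 129, and it finishes at 129 + 20 = minute 149.
Task 6 cannot start until task 5 (finishes minute 149, plus 20-minute gap → minute 169); task 4 (finishes minute 119, plus 15-minute gap → minute 134); task 3 (finishes minute 115). The controlling bound is minute 169, so task 6 finishes at 169 + 45 = minute 214.
Task 7 cannot start until task 6 (finishes minute 214); task 3 (finishes minute 115). The controlling bound is minute 214, so task 7 finishes at 214 + 30 = minute 244.
Every task is finished by minute 244, which is no later than the deadline of 246, so the schedule is feasible.

Yes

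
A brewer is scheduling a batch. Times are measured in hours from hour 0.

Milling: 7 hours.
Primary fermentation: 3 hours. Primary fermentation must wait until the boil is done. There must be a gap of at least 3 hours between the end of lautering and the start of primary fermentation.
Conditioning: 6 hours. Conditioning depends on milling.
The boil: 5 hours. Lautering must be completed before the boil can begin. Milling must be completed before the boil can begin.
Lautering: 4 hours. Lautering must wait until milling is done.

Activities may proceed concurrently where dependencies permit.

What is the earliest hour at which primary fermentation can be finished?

19

Milling has no prerequisites, so it starts at hour 0 and finishes at hour 7.
After milling (finishes hour 7), lautering can start at hour 7 and finishes at hour 11.
The boil has to wait for lautering (finishes hour 11); milling (finishes hour 7). The latest of these is hour 11, so the boil runs hour 11 to 11 + 5 = hour 16.
Primary fermentation has to wait for the boil (finishes hour 16); lautering (finishes hour 11, plus 3-hour gap → hour 14). The latest of these is hour 16, so primary fermentation runs hour 16 to 16 + 3 = hour 19.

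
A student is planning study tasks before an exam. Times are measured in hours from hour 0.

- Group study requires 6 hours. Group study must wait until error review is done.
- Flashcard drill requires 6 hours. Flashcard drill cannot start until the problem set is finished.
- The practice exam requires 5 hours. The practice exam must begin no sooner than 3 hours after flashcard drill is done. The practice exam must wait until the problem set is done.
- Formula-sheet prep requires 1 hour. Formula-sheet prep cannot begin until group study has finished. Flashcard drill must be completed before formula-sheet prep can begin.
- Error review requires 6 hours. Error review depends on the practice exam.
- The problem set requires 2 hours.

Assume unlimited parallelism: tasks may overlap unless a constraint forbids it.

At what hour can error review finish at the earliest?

Nothing blocks the problem set, so it runs from hour 0 to hour 2.
After the problem set (finishes hour 2), flashcard drill can start at hour 2 and finishes at hour 8.
The practice exam cannot start until flashcard drill (finishes hour 8, plus 3-hour gap → hour 11); the problem set (finishes hour 2). The controlling bound is hour 11, so the practice exam finishes at 11 + 5 = hour 16.
Error review waits on the practice exam (finishes hour 16), so it starts at hour 16 and finishes at 16 + 6 = hour 22.

22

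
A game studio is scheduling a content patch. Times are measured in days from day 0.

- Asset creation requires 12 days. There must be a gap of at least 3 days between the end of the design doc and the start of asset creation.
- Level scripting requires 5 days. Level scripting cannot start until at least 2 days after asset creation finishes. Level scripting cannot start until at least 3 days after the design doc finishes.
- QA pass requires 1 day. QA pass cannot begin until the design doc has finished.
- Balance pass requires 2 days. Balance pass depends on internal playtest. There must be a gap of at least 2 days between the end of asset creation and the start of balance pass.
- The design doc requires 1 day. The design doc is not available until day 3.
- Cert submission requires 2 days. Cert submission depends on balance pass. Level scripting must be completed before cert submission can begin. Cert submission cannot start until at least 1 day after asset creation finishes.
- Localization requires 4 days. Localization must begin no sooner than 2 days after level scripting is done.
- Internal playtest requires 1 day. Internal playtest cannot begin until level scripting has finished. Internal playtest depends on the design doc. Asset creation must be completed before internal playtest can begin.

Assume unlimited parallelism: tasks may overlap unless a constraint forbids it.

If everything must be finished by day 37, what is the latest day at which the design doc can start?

8

Nothing follows cert submission; the deadline of day 37 is its only limit. It must start by 37 − 2 = day 35.
Balance pass has to be done before cert submission (must start by day 35). That means finishing by day 35, i.e. starting by 35 − 2 = day 33.
Internal playtest feeds into balance pass (must start by day 33); so internal playtest must finish by day 33 and therefore start by day 32.
Localization has no dependents, so it just needs to finish by day 37. Starting by 37 − 4 = day 33 achieves that.
For level scripting: internal playtest (must start by day 32); localization (must start by day 33, minus 2-day gap → day 31); cert submission (must start by day 35). The most restrictive is day 31; with a 5-day duration, level scripting must start by day 26.
Asset creation must finish in time for level scripting (must start by day 26, minus 2-day gap → day 24); internal playtest (must start by day 32); balance pass (must start by day 33, minus 2-day gap → day 31); cert submission (must start by day 35, minus 1-day gap → day 34). The tightest is day 24, so asset creation must start by 24 − 12 = day 12.
QA pass has no dependents, so it just needs to finish by day 37. Starting by 37 − 1 = day 36 achieves that.
For the design doc: asset creation (must start by day 12, minus 3-day gap → day 9); level scripting (must start by day 26, minus 3-day gap → day 23); internal playtest (must start by day 32); QA pass (must start by day 36). The most restrictive is day 9; with a 1-day duration, the design doc must start by day 8.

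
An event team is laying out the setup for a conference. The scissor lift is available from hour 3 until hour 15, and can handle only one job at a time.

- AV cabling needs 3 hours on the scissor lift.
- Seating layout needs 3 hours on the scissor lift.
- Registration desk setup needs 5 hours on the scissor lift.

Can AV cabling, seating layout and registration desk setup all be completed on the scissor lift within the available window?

The scissor lift window is 15 − 3 = 12 hours.
Running back to back, the jobs need 3 + 3 + 5 = 11 hours on the scissor lift.
Since 11 ≤ 12, they fit within the window.

Yes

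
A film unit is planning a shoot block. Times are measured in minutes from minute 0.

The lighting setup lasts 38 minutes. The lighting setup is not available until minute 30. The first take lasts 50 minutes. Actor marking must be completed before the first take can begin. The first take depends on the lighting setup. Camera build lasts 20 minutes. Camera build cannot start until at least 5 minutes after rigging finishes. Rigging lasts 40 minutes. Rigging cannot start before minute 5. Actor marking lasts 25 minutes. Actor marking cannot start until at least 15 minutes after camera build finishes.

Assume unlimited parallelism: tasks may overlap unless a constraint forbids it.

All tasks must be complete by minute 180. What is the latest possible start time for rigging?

25

To finish by minute 180, the first take (duration 50) must start no later than minute 130.
Actor marking must finish before the first take (must start by minute 130). With a 25-minute duration, actor marking must start by 130 − 25 = minute 105.
Since actor marking (must start by minute 105, minus 15-minute gap → minute 90) depends on it, camera build must finish by minute 90. Backing off its 20-minute duration gives a latest start of minute 70.
Since camera build (must start by minute 70, minus 5-minute gap → minute 65) depends on it, rigging must finish by minute 65. Backing off its 40-minute duration gives a latest start of minute 25.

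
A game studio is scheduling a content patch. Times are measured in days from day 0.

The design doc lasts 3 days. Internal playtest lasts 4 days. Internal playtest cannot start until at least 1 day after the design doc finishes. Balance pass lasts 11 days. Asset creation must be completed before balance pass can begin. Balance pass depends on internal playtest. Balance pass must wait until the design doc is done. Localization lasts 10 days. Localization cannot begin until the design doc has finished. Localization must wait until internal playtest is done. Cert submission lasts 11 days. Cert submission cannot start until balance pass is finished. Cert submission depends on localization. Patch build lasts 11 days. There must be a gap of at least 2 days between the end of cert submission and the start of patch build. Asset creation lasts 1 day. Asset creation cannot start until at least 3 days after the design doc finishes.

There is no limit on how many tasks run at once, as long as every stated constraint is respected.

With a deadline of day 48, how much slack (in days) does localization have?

6

The design doc can start immediately at day 0; it finishes at day 3.
Internal playtest waits on the design doc (finishes day 3, plus 1-day gap → day 4), so it starts at day 4 and finishes at 4 + 4 = day 8.
Localization cannot start until the design doc (finishes day 3); internal playtest (finishes day 8). The controlling bound is day 8, so localization finishes at 8 + 10 = day 18.

Working backward from the deadline:
To finish by day 48, patch build (duration 11) must start no later than day 37.
Cert submission has to be done before patch build (must start by day 37, minus 2-day gap → day 35). That means finishing by day 35, i.e. starting by 35 − 11 = day 24.
Localization feeds into cert submission (must start by day 24); so localization must finish by day 24 and therefore start by day 14.
So localization can start as early as day 8 and as late as day 14, giving 14 − 8 = 6 days of slack.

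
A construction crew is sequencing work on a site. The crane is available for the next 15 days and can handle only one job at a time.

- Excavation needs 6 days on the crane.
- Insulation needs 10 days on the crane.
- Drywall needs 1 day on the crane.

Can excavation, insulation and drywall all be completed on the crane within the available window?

No

Running back to back, the jobs need 6 + 10 + 1 = 17 days on the crane.
Since 17 > 15, they cannot all fit.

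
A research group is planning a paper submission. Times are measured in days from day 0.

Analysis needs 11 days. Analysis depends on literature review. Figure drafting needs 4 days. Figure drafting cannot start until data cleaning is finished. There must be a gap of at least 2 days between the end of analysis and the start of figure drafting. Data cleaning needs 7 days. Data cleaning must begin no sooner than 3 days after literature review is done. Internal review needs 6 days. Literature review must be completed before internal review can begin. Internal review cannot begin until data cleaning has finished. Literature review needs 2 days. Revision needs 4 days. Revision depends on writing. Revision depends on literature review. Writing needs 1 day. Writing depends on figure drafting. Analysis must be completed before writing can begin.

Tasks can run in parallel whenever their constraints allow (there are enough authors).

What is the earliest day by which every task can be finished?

24

Literature review has no prerequisites, so it starts at day 0 and finishes at day 2.
After literature review (finishes day 2), analysis can start at day 2 and finishes at day 13.
Data cleaning waits on literature review (finishes day 2, plus 3-day gap → day 5), so it starts at day 5 and finishes at 5 + 7 = day 12.
Internal review cannot start until literature review (finishes day 2); data cleaning (finishes day 12). The controlling bound is day 12, so internal review finishes at 12 + 6 = day 18.
Figure drafting needs all of data cleaning (finishes day 12); analysis (finishes day 13, plus 2-day gap → day 15). That puts its earliest start at day 15; it finishes at 15 + 4 = day 19.
Writing has to wait for figure drafting (finishes day 19); analysis (finishes day 13). The latest of these is day 19, so writing runs day 19 to 19 + 1 = day 20.
Revision cannot start until writing (finishes day 20); literature review (finishes day 2). The controlling bound is day 20, so revision finishes at 20 + 4 = day 24.
All tasks are finished once the last one completes. Finish times: Literature review at 2, Data cleaning at 12, Analysis at 13, Figure drafting at 19, Writing at 20, Internal review at 18, Revision at 24. The latest is day 24.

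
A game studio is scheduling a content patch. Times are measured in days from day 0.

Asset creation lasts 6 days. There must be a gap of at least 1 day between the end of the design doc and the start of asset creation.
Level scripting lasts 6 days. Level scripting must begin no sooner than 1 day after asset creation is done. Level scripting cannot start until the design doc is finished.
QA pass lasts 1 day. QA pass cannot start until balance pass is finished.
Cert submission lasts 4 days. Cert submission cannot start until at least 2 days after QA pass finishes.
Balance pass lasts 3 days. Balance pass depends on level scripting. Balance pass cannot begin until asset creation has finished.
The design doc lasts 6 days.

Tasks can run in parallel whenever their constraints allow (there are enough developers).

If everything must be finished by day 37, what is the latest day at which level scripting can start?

Nothing follows cert submission; the deadline of day 37 is its only limit. It must start by 37 − 4 = day 33.
QA pass has to be done before cert submission (must start by day 33, minus 2-day gap → day 31). That means finishing by day 31, i.e. starting by 31 − 1 = day 30.
Since QA pass (must start by day 30) depends on it, balance pass must finish by day 30. Backing off its 3-day duration gives a latest start of day 27.
Level scripting must finish before balance pass (must start by day 27). With a 6-day duration, level scripting must start by 27 − 6 = day 21.

21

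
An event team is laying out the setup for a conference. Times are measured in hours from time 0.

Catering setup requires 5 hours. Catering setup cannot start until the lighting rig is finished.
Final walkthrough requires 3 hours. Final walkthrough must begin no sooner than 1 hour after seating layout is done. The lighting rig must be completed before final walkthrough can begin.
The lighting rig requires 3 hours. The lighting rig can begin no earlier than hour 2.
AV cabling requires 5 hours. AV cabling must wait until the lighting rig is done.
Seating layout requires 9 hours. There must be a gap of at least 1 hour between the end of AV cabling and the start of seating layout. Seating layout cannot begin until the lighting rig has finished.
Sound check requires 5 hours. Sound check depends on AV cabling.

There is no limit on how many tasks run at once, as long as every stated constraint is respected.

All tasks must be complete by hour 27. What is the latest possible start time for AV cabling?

Final walkthrough must finish by hour 27; it takes 3 hours, so it must start by 27 − 3 = hour 24.
Since final walkthrough (must start by hour 24, minus 1-hour gap → hour 23) depends on it, seating layout must finish by hour 23. Backing off its 9-hour duration gives a latest start of hour 14.
Sound check must finish by hour 27; it takes 5 hours, so it must start by 27 − 5 = hour 22.
AV cabling feeds seating layout (must start by hour 14, minus 1-hour gap → hour 13); sound check (must start by hour 22). Taking the minimum, AV cabling must finish by hour 13 and start by 13 − 5 = hour 8.

8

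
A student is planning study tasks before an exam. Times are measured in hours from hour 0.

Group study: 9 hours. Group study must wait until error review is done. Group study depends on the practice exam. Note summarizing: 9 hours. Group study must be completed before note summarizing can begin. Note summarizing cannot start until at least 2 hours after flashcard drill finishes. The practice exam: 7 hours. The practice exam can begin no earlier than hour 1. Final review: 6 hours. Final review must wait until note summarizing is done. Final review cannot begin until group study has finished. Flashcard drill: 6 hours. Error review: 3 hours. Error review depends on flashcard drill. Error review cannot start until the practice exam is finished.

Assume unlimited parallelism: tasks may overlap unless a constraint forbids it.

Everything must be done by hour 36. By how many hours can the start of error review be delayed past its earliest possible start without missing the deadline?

1

The practice exam cannot begin until its own release at hour 1. It runs from hour 1 to 1 + 7 = hour 8.
Flashcard drill can start immediately at hour 0; it finishes at hour 6.
For error review: flashcard drill (finishes hour 6); the practice exam (finishes hour 8). Taking the maximum gives a start of hour 8, and it finishes at 8 + 3 = hour 11.

Working backward from the deadline:
Nothing follows final review; the deadline of hour 36 is its only limit. It must start by 36 − 6 = hour 30.
Note summarizing feeds into final review (must start by hour 30); so note summarizing must finish by hour 30 and therefore start by hour 21.
Group study feeds note summarizing (must start by hour 21); final review (must start by hour 30). Taking the minimum, group study must finish by hour 21 and start by 21 − 9 = hour 12.
Error review feeds into group study (must start by hour 12); so error review must finish by hour 12 and therefore start by hour 9.
So error review can start as early as hour 8 and as late as hour 9, giving 9 − 8 = 1 hour of slack.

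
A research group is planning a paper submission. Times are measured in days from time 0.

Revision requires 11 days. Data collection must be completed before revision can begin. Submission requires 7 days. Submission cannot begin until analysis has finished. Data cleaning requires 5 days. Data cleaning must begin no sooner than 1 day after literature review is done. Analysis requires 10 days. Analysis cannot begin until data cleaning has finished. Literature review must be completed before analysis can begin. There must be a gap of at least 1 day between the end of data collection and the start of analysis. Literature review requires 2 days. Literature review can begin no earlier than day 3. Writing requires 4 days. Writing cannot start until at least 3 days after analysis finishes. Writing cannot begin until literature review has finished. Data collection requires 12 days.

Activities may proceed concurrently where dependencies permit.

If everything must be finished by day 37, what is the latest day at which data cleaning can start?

Writing must finish by day 37; it takes 4 days, so it must start by 37 − 4 = day 33.
To finish by day 37, submission (duration 7) must start no later than day 30.
Analysis feeds writing (must start by day 33, minus 3-day gap → day 30); submission (must start by day 30). Taking the minimum, analysis must finish by day 30 and start by 30 − 10 = day 20.
Since analysis (must start by day 20) depends on it, data cleaning must finish by day 20. Backing off its 5-day duration gives a latest start of day 15.

15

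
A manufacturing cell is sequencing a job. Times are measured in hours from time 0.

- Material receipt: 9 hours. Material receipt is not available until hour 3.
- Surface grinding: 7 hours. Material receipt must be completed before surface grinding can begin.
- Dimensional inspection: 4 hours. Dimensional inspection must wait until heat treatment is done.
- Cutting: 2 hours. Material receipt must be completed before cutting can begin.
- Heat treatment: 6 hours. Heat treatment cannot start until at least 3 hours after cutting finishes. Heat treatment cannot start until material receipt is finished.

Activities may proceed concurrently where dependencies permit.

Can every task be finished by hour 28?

Yes

Material receipt waits on its own release at hour 3, so it starts at hour 3 and finishes at 3 + 9 = hour 12.
Surface grinding waits on material receipt (finishes hour 12), so it starts at hour 12 and finishes at 12 + 7 = hour 19.
Cutting waits on material receipt (finishes hour 12), so it starts at hour 12 and finishes at 12 + 2 = hour 14.
Heat treatment has to wait for cutting (finishes hour 14, plus 3-hour gap → hour 17); material receipt (finishes hour 12). The latest of these is hour 17, so heat treatment runs hour 17 to 17 + 6 = hour 23.
After heat treatment (finishes hour 23), dimensional inspection can start at hour 23 and finishes at hour 27.
Every task is finished by hour 27, which is no later than the deadline of 28, so the schedule is feasible.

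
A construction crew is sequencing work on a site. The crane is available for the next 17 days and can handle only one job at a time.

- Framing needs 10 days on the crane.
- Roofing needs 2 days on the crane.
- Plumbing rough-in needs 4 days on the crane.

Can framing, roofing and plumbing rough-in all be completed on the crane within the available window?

Running back to back, the jobs need 10 + 2 + 4 = 16 days on the crane.
Since 16 ≤ 17, they fit within the window.

Yes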